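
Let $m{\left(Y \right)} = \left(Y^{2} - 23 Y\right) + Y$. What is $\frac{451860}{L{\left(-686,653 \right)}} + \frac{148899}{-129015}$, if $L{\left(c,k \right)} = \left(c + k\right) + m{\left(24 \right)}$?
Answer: $\frac{1295432987}{43005} \approx 30123.0$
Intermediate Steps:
$m{\left(Y \right)} = Y^{2} - 22 Y$
$L{\left(c,k \right)} = 48 + c + k$ ($L{\left(c,k \right)} = \left(c + k\right) + 24 \left(-22 + 24\right) = \left(c + k\right) + 24 \cdot 2 = \left(c + k\right) + 48 = 48 + c + k$)
$\frac{451860}{L{\left(-686,653 \right)}} + \frac{148899}{-129015} = \frac{451860}{48 - 686 + 653} + \frac{148899}{-129015} = \frac{451860}{15} + 148899 \left(- \frac{1}{129015}\right) = 451860 \cdot \frac{1}{15} - \frac{49633}{43005} = 30124 - \frac{49633}{43005} = \frac{1295432987}{43005}$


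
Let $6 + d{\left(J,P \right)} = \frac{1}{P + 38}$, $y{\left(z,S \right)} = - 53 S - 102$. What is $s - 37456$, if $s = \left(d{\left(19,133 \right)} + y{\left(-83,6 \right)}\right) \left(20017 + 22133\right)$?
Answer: $- \frac{1025607242}{57} \approx -1.7993 \cdot 10^{7}$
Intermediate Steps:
$y{\left(z,S \right)} = -102 - 53 S$
$d{\left(J,P \right)} = -6 + \frac{1}{38 + P}$ ($d{\left(J,P \right)} = -6 + \frac{1}{P + 38} = -6 + \frac{1}{38 + P}$)
$s = - \frac{1023472250}{57}$ ($s = \left(\frac{-227 - 798}{38 + 133} - 420\right) \left(20017 + 22133\right) = \left(\frac{-227 - 798}{171} - 420\right) 42150 = \left(\frac{1}{171} \left(-1025\right) - 420\right) 42150 = \left(- \frac{1025}{171} - 420\right) 42150 = \left(- \frac{72845}{171}\right) 42150 = - \frac{1023472250}{57} \approx -1.7956 \cdot 10^{7}$)
$s - 37456 = - \frac{1023472250}{57} - 37456 = - \frac{1025607242}{57}$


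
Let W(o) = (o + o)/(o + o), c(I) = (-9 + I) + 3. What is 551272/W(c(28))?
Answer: 551272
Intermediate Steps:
c(I) = -6 + I
W(o) = 1 (W(o) = (2*o)/((2*o)) = (2*o)*(1/(2*o)) = 1)
551272/W(c(28)) = 551272/1 = 551272*1 = 551272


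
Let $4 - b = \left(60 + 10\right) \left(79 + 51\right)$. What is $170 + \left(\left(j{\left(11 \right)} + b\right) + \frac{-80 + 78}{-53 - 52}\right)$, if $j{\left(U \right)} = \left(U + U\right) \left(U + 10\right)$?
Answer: $- \frac{888718}{105} \approx -8464.0$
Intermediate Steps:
$b = -9096$ ($b = 4 - \left(60 + 10\right) \left(79 + 51\right) = 4 - 70 \cdot 130 = 4 - 9100 = -9096$)
$j{\left(U \right)} = 2 U \left(10 + U\right)$
$170 + \left(\left(j{\left(11 \right)} + b\right) + \frac{-80 + 78}{-53 - 52}\right) = 170 - \left(9096 - 22 \left(10 + 11\right) - \frac{-80 + 78}{-53 - 52}\right) = 170 - \left(9096 - 462 - \frac{2}{105}\right) = 170 + \left(\left(462 - 9096\right) - - \frac{2}{105}\right) = 170 + \left(-8634 + \frac{2}{105}\right) = 170 - \frac{906568}{105} = - \frac{888718}{105}$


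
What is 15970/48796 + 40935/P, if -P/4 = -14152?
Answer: 725373505/690560992 ≈ 1.0504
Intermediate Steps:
P = 56608 (P = -4*(-14152) = 56608)
15970/48796 + 40935/P = 15970/48796 + 40935/56608 = 15970*(1/48796) + 40935*(1/56608) = 7985/24398 + 40935/56608 = 725373505/690560992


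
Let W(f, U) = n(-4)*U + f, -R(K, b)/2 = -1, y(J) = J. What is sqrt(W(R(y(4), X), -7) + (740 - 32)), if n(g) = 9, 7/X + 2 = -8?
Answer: sqrt(647) ≈ 25.436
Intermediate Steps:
X = -7/10 (X = 7/(-2 - 8) = 7/(-10) = 7*(-1/10) = -7/10 ≈ -0.70000)
R(K, b) = 2 (R(K, b) = -2*(-1) = 2)
W(f, U) = f + 9*U (W(f, U) = 9*U + f = f + 9*U)
sqrt(W(R(y(4), X), -7) + (740 - 32)) = sqrt((2 + 9*(-7)) + (740 - 32)) = sqrt((2 - 63) + 708) = sqrt(-61 + 708) = sqrt(647)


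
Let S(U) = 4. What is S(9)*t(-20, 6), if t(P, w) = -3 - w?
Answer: -36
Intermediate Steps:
S(9)*t(-20, 6) = 4*(-3 - 1*6) = 4*(-3 - 6) = 4*(-9) = -36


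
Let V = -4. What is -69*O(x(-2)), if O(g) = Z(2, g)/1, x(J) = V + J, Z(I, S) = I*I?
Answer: -276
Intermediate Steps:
Z(I, S) = I**2
x(J) = -4 + J
O(g) = 4 (O(g) = 2**2/1 = 4*1 = 4)
-69*O(x(-2)) = -69*4 = -276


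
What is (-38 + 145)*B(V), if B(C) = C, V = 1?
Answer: 107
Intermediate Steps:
(-38 + 145)*B(V) = (-38 + 145)*1 = 107*1 = 107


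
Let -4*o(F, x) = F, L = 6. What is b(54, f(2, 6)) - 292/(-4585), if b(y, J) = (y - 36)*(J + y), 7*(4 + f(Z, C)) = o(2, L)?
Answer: 4120897/4585 ≈ 898.78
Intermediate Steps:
o(F, x) = -F/4
f(Z, C) = -57/14 (f(Z, C) = -4 + (-¼*2)/7 = -4 + (⅐)*(-½) = -4 - 1/14 = -57/14)
b(y, J) = (-36 + y)*(J + y)
b(54, f(2, 6)) - 292/(-4585) = (54² - 36*(-57/14) - 36*54 - 57/14*54) - 292/(-4585) = (2916 + 1026/7 - 1944 - 1539/7) - 292*(-1/4585) = 6291/7 + 292/4585 = 4120897/4585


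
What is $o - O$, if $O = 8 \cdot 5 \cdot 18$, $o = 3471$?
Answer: $2751$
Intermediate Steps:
$O = 720$ ($O = 40 \cdot 18 = 720$)
$o - O = 3471 - 720 = 2751$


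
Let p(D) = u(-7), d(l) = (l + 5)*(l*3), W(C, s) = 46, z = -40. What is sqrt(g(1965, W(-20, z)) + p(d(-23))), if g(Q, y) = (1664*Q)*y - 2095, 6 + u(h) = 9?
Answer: 2*sqrt(37601717) ≈ 12264.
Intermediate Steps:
u(h) = 3 (u(h) = -6 + 9 = 3)
g(Q, y) = -2095 + 1664*Q*y (g(Q, y) = 1664*Q*y - 2095 = -2095 + 1664*Q*y)
d(l) = 3*l*(5 + l) (d(l) = (5 + l)*(3*l) = 3*l*(5 + l))
p(D) = 3
sqrt(g(1965, W(-20, z)) + p(d(-23))) = sqrt((-2095 + 1664*1965*46) + 3) = sqrt((-2095 + 150408960) + 3) = sqrt(150406865 + 3) = sqrt(150406868) = 2*sqrt(37601717)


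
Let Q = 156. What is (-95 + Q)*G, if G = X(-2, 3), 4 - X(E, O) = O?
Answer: 61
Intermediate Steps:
X(E, O) = 4 - O
G = 1 (G = 4 - 1*3 = 4 - 3 = 1)
(-95 + Q)*G = (-95 + 156)*1 = 61*1 = 61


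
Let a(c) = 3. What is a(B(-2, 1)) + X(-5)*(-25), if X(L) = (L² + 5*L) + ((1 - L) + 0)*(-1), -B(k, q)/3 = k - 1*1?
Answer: 153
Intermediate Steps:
B(k, q) = 3 - 3*k (B(k, q) = -3*(k - 1*1) = -3*(k - 1) = -3*(-1 + k) = 3 - 3*k)
X(L) = -1 + L² + 6*L (X(L) = (L² + 5*L) + (1 - L)*(-1) = (L² + 5*L) + (-1 + L) = -1 + L² + 6*L)
a(B(-2, 1)) + X(-5)*(-25) = 3 + (-1 + (-5)² + 6*(-5))*(-25) = 3 + (-1 + 25 - 30)*(-25) = 3 - 6*(-25) = 3 + 150 = 153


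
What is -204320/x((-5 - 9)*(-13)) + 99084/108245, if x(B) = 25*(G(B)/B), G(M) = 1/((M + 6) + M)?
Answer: -59573323223156/108245 ≈ -5.5036e+8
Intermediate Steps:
G(M) = 1/(6 + 2*M) (G(M) = 1/((6 + M) + M) = 1/(6 + 2*M))
x(B) = 25/(2*B*(3 + B)) (x(B) = 25*((1/(2*(3 + B)))/B) = 25*(1/(2*B*(3 + B))) = 25/(2*B*(3 + B)))
-204320/x((-5 - 9)*(-13)) + 99084/108245 = -204320*(-26*(-5 - 9)*(3 + (-5 - 9)*(-13))/25) + 99084/108245 = -204320/(25/(2*((-14*(-13)))*(3 - 14*(-13)))) + 99084*(1/108245) = -204320/((25/2)/(182*(3 + 182))) + 99084/108245 = -204320/((25/2)*(1/182)/185) + 99084/108245 = -204320/((25/2)*(1/182)*(1/185)) + 99084/108245 = -204320/5/13468 + 99084/108245 = -204320*13468/5 + 99084/108245 = -550356352 + 99084/108245 = -59573323223156/108245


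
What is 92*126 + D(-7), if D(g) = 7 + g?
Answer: 11592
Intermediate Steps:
92*126 + D(-7) = 92*126 + (7 - 7) = 11592 + 0 = 11592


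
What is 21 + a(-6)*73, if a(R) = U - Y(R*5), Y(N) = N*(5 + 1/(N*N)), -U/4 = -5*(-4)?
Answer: 154003/30 ≈ 5133.4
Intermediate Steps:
U = -80 (U = -(-20)*(-4) = -4*20 = -80)
Y(N) = N*(5 + N⁻²)
a(R) = -80 - 25*R - 1/(5*R) (a(R) = -80 - (1/(R*5) + 5*(R*5)) = -80 - (1/(5*R) + 5*(5*R)) = -80 - (1/(5*R) + 25*R) = -80 - (25*R + 1/(5*R)) = -80 + (-25*R - 1/(5*R)) = -80 - 25*R - 1/(5*R))
21 + a(-6)*73 = 21 + (-80 - 25*(-6) - ⅕/(-6))*73 = 21 + (-80 + 150 - ⅕*(-⅙))*73 = 21 + (-80 + 150 + 1/30)*73 = 21 + (2101/30)*73 = 21 + 153373/30 = 154003/30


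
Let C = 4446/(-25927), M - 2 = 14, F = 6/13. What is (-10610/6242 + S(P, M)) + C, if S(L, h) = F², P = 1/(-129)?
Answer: -22676706457/13675170223 ≈ -1.6582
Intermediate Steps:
F = 6/13 (F = 6*(1/13) = 6/13 ≈ 0.46154)
M = 16 (M = 2 + 14 = 16)
P = -1/129 ≈ -0.0077519
S(L, h) = 36/169 (S(L, h) = (6/13)² = 36/169)
C = -4446/25927 (C = 4446*(-1/25927) = -4446/25927 ≈ -0.17148)
(-10610/6242 + S(P, M)) + C = (-10610/6242 + 36/169) - 4446/25927 = (-10610*1/6242 + 36/169) - 4446/25927 = (-5305/3121 + 36/169) - 4446/25927 = -784189/527449 - 4446/25927 = -22676706457/13675170223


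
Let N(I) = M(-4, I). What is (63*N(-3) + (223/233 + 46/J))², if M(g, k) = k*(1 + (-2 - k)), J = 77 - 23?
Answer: 5600880757924/39576681 ≈ 1.4152e+5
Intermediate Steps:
J = 54
M(g, k) = k*(-1 - k)
N(I) = -I*(1 + I)
(63*N(-3) + (223/233 + 46/J))² = (63*(-1*(-3)*(1 - 3)) + (223/233 + 46/54))² = (63*(-1*(-3)*(-2)) + (223*(1/233) + 46*(1/54)))² = (63*(-6) + (223/233 + 23/27))² = (-378 + 11380/6291)² = (-2366618/6291)² = 5600880757924/39576681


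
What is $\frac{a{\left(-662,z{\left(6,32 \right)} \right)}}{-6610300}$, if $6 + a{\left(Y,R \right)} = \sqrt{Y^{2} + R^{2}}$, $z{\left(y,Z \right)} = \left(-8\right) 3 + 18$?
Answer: $\frac{3}{3305150} - \frac{\sqrt{109570}}{3305150} \approx -9.9243 \cdot 10^{-5}$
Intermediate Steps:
$z{\left(y,Z \right)} = -6$ ($z{\left(y,Z \right)} = -24 + 18 = -6$)
$a{\left(Y,R \right)} = -6 + \sqrt{R^{2} + Y^{2}}$ ($a{\left(Y,R \right)} = -6 + \sqrt{Y^{2} + R^{2}} = -6 + \sqrt{R^{2} + Y^{2}}$)
$\frac{a{\left(-662,z{\left(6,32 \right)} \right)}}{-6610300} = \frac{-6 + \sqrt{\left(-6\right)^{2} + \left(-662\right)^{2}}}{-6610300} = \left(-6 + \sqrt{36 + 438244}\right) \left(- \frac{1}{6610300}\right) = \left(-6 + \sqrt{438280}\right) \left(- \frac{1}{6610300}\right) = \left(-6 + 2 \sqrt{109570}\right) \left(- \frac{1}{6610300}\right) = \frac{3}{3305150} - \frac{\sqrt{109570}}{3305150}$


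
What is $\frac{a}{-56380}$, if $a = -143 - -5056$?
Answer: $- \frac{4913}{56380} \approx -0.087141$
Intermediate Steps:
$a = 4913$ ($a = -143 + 5056 = 4913$)
$\frac{a}{-56380} = \frac{4913}{-56380} = 4913 \left(- \frac{1}{56380}\right) = - \frac{4913}{56380}$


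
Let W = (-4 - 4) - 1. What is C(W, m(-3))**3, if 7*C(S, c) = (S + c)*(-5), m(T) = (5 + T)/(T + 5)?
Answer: 64000/343 ≈ 186.59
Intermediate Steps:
W = -9 (W = -8 - 1 = -9)
m(T) = 1 (m(T) = (5 + T)/(5 + T) = 1)
C(S, c) = -5*S/7 - 5*c/7 (C(S, c) = ((S + c)*(-5))/7 = (-5*S - 5*c)/7 = -5*S/7 - 5*c/7)
C(W, m(-3))**3 = (-5/7*(-9) - 5/7*1)**3 = (45/7 - 5/7)**3 = (40/7)**3 = 64000/343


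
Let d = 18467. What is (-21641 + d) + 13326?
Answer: 10152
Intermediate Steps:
(-21641 + d) + 13326 = (-21641 + 18467) + 13326 = -3174 + 13326 = 10152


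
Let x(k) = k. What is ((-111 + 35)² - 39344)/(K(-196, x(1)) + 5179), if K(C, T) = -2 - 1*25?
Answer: -1049/161 ≈ -6.5155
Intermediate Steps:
K(C, T) = -27 (K(C, T) = -2 - 25 = -27)
((-111 + 35)² - 39344)/(K(-196, x(1)) + 5179) = ((-111 + 35)² - 39344)/(-27 + 5179) = ((-76)² - 39344)/5152 = (5776 - 39344)*(1/5152) = -33568*1/5152 = -1049/161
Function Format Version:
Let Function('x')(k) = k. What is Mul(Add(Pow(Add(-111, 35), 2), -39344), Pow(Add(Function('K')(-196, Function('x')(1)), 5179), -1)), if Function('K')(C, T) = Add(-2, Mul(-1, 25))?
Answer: Rational(-1049, 161) ≈ -6.5155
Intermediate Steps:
Function('K')(C, T) = -27 (Function('K')(C, T) = Add(-2, -25) = -27)
Mul(Add(Pow(Add(-111, 35), 2), -39344), Pow(Add(Function('K')(-196, Function('x')(1)), 5179), -1)) = Mul(Add(Pow(Add(-111, 35), 2), -39344), Pow(Add(-27, 5179), -1)) = Mul(Add(Pow(-76, 2), -39344), Pow(5152, -1)) = Mul(Add(5776, -39344), Rational(1, 5152)) = Mul(-33568, Rational(1, 5152)) = Rational(-1049, 161)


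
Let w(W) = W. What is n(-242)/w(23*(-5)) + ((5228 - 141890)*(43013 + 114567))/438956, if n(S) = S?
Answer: -619110384512/12619985 ≈ -49058.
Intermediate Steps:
n(-242)/w(23*(-5)) + ((5228 - 141890)*(43013 + 114567))/438956 = -242/(23*(-5)) + ((5228 - 141890)*(43013 + 114567))/438956 = -242/(-115) - 136662*157580*(1/438956) = -242*(-1/115) - 21535197960*1/438956 = 242/115 - 5383799490/109739 = -619110384512/12619985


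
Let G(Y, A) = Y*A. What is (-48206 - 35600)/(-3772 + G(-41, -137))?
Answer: -83806/1845 ≈ -45.423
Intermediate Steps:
G(Y, A) = A*Y
(-48206 - 35600)/(-3772 + G(-41, -137)) = (-48206 - 35600)/(-3772 - 137*(-41)) = -83806/(-3772 + 5617) = -83806/1845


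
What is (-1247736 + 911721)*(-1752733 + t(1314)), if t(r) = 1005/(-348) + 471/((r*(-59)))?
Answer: 294244264838330145/499612 ≈ 5.8895e+11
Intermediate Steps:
t(r) = -335/116 - 471/(59*r) (t(r) = 1005*(-1/348) + 471/((-59*r)) = -335/116 + 471*(-1/(59*r)) = -335/116 - 471/(59*r))
(-1247736 + 911721)*(-1752733 + t(1314)) = (-1247736 + 911721)*(-1752733 + (1/6844)*(-54636 - 19765*1314)/1314) = -336015*(-1752733 + (1/6844)*(1/1314)*(-54636 - 25971210)) = -336015*(-1752733 + (1/6844)*(1/1314)*(-26025846)) = -336015*(-1752733 - 4337641/1498836) = -336015*(-2627063656429/1498836) = 294244264838330145/499612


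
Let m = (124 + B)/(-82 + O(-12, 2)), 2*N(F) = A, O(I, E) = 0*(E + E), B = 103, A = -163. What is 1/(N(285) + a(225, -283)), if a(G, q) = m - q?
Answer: 41/8148 ≈ 0.0050319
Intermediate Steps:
O(I, E) = 0 (O(I, E) = 0*(2*E) = 0)
N(F) = -163/2 (N(F) = (1/2)*(-163) = -163/2)
m = -227/82 (m = (124 + 103)/(-82 + 0) = 227/(-82) = 227*(-1/82) = -227/82 ≈ -2.7683)
a(G, q) = -227/82 - q
1/(N(285) + a(225, -283)) = 1/(-163/2 + (-227/82 - 1*(-283))) = 1/(-163/2 + (-227/82 + 283)) = 1/(-163/2 + 22979/82) = 1/(8148/41) = 41/8148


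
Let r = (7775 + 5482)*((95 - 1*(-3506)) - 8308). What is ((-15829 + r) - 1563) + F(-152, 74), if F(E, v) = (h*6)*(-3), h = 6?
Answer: -62418199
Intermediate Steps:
r = -62400699 (r = 13257*((95 + 3506) - 8308) = 13257*(3601 - 8308) = 13257*(-4707) = -62400699)
F(E, v) = -108 (F(E, v) = (6*6)*(-3) = 36*(-3) = -108)
((-15829 + r) - 1563) + F(-152, 74) = ((-15829 - 62400699) - 1563) - 108 = (-62416528 - 1563) - 108 = -62418091 - 108 = -62418199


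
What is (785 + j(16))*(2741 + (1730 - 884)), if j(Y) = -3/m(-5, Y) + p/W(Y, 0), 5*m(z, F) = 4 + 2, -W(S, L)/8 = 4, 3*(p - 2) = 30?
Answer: 22443859/8 ≈ 2.8055e+6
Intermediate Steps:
p = 12 (p = 2 + (⅓)*30 = 2 + 10 = 12)
W(S, L) = -32 (W(S, L) = -8*4 = -32)
m(z, F) = 6/5 (m(z, F) = (4 + 2)/5 = (⅕)*6 = 6/5)
j(Y) = -23/8 (j(Y) = -3/6/5 + 12/(-32) = -3*⅚ + 12*(-1/32) = -5/2 - 3/8 = -23/8)
(785 + j(16))*(2741 + (1730 - 884)) = (785 - 23/8)*(2741 + (1730 - 884)) = 6257*(2741 + 846)/8 = (6257/8)*3587 = 22443859/8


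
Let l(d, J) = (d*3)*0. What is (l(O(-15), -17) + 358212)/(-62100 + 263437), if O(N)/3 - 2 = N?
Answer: 358212/201337 ≈ 1.7792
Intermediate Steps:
O(N) = 6 + 3*N
l(d, J) = 0 (l(d, J) = (3*d)*0 = 0)
(l(O(-15), -17) + 358212)/(-62100 + 263437) = (0 + 358212)/(-62100 + 263437) = 358212/201337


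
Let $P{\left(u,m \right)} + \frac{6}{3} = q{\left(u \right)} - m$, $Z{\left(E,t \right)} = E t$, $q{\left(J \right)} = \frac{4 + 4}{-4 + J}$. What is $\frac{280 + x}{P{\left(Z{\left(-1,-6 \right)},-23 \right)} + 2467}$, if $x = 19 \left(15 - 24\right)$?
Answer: $\frac{109}{2492} \approx 0.04374$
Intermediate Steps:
$q{\left(J \right)} = \frac{8}{-4 + J}$
$x = -171$ ($x = 19 \left(-9\right) = -171$)
$P{\left(u,m \right)} = -2 - m + \frac{8}{-4 + u}$ ($P{\left(u,m \right)} = -2 - \left(m - \frac{8}{-4 + u}\right) = -2 - m + \frac{8}{-4 + u}$)
$\frac{280 + x}{P{\left(Z{\left(-1,-6 \right)},-23 \right)} + 2467} = \frac{280 - 171}{\frac{8 - \left(-4 - -6\right) \left(2 - 23\right)}{-4 - -6} + 2467} = \frac{109}{\frac{8 - \left(-4 + 6\right) \left(-21\right)}{-4 + 6} + 2467} = \frac{109}{\frac{8 - 2 \left(-21\right)}{2} + 2467} = \frac{109}{\frac{8 + 42}{2} + 2467} = \frac{109}{\frac{1}{2} \cdot 50 + 2467} = \frac{109}{25 + 2467} = \frac{109}{2492}$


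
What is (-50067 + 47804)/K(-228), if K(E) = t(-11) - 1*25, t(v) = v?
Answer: 2263/36 ≈ 62.861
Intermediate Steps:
K(E) = -36 (K(E) = -11 - 1*25 = -11 - 25 = -36)
(-50067 + 47804)/K(-228) = (-50067 + 47804)/(-36) = -2263*(-1/36) = 2263/36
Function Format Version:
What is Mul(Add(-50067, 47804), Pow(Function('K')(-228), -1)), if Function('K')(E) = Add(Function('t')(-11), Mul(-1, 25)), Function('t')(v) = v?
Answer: Rational(2263, 36) ≈ 62.861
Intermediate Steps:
Function('K')(E) = -36 (Function('K')(E) = Add(-11, Mul(-1, 25)) = Add(-11, -25) = -36)
Mul(Add(-50067, 47804), Pow(Function('K')(-228), -1)) = Mul(Add(-50067, 47804), Pow(-36, -1)) = Mul(-2263, Rational(-1, 36)) = Rational(2263, 36)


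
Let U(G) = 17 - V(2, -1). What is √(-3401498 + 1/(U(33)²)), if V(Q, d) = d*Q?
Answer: I*√1227940777/19 ≈ 1844.3*I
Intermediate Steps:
V(Q, d) = Q*d
U(G) = 19 (U(G) = 17 - 2*(-1) = 17 - 1*(-2) = 17 + 2 = 19)
√(-3401498 + 1/(U(33)²)) = √(-3401498 + 1/(19²)) = √(-3401498 + 1/361) = √(-1227940777/361) = I*√1227940777/19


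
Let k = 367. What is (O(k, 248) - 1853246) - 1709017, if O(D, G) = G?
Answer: -3562015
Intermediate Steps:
(O(k, 248) - 1853246) - 1709017 = (248 - 1853246) - 1709017 = -1852998 - 1709017 = -3562015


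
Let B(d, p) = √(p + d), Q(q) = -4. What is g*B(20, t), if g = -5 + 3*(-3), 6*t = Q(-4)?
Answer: -14*√174/3 ≈ -61.558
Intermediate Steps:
t = -⅔ (t = (⅙)*(-4) = -⅔ ≈ -0.66667)
B(d, p) = √(d + p)
g = -14 (g = -5 - 9 = -14)
g*B(20, t) = -14*√(20 - ⅔) = -14*√174/3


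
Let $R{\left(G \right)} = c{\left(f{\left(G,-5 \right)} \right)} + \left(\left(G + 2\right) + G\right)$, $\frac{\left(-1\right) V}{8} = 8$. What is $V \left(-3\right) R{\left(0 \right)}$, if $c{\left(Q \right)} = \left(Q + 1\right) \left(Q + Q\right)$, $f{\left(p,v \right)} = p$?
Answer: $384$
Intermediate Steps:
$V = -64$ ($V = \left(-8\right) 8 = -64$)
$c{\left(Q \right)} = 2 Q \left(1 + Q\right)$ ($c{\left(Q \right)} = \left(1 + Q\right) 2 Q = 2 Q \left(1 + Q\right)$)
$R{\left(G \right)} = 2 + 2 G + 2 G \left(1 + G\right)$ ($R{\left(G \right)} = 2 G \left(1 + G\right) + \left(\left(G + 2\right) + G\right) = 2 G \left(1 + G\right) + \left(\left(2 + G\right) + G\right) = 2 G \left(1 + G\right) + \left(2 + 2 G\right) = 2 + 2 G + 2 G \left(1 + G\right)$)
$V \left(-3\right) R{\left(0 \right)} = \left(-64\right) \left(-3\right) \left(2 + 2 \cdot 0 + 2 \cdot 0 \left(1 + 0\right)\right) = 192 \left(2 + 0 + 2 \cdot 0 \cdot 1\right) = 192 \left(2 + 0 + 0\right) = 192 \cdot 2 = 384$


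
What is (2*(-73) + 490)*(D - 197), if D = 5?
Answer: -66048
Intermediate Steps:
(2*(-73) + 490)*(D - 197) = (2*(-73) + 490)*(5 - 197) = (-146 + 490)*(-192) = 344*(-192) = -66048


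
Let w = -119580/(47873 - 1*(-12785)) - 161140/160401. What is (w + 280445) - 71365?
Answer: 1017118309724470/4864801929 ≈ 2.0908e+5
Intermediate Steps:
w = -14477590850/4864801929 (w = -119580/(47873 + 12785) - 161140*1/160401 = -119580/60658 - 161140/160401 = -119580*1/60658 - 161140/160401 = -59790/30329 - 161140/160401 = -14477590850/4864801929 ≈ -2.9760)
(w + 280445) - 71365 = (-14477590850/4864801929 + 280445) - 71365 = 1364294899387555/4864801929 - 71365 = 1017118309724470/4864801929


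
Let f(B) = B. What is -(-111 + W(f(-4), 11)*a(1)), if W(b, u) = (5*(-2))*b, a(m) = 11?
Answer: -329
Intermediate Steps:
W(b, u) = -10*b
-(-111 + W(f(-4), 11)*a(1)) = -(-111 - 10*(-4)*11) = -(-111 + 40*11) = -(-111 + 440) = -1*329 = -329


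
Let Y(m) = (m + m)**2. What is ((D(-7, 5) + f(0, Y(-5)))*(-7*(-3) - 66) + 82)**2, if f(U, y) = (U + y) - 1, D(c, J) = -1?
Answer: 18731584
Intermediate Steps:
Y(m) = 4*m**2 (Y(m) = (2*m)**2 = 4*m**2)
f(U, y) = -1 + U + y
((D(-7, 5) + f(0, Y(-5)))*(-7*(-3) - 66) + 82)**2 = ((-1 + (-1 + 0 + 4*(-5)**2))*(-7*(-3) - 66) + 82)**2 = ((-1 + (-1 + 0 + 4*25))*(21 - 66) + 82)**2 = ((-1 + (-1 + 0 + 100))*(-45) + 82)**2 = ((-1 + 99)*(-45) + 82)**2 = (98*(-45) + 82)**2 = (-4410 + 82)**2 = (-4328)**2 = 18731584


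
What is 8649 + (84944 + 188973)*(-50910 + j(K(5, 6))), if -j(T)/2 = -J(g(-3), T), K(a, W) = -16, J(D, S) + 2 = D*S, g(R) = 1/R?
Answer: -41829839123/3 ≈ -1.3943e+10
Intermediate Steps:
g(R) = 1/R
J(D, S) = -2 + D*S
j(T) = -4 - 2*T/3 (j(T) = -(-2)*(-2 + T/(-3)) = -(-2)*(-2 - T/3) = -2*(2 + T/3) = -4 - 2*T/3)
8649 + (84944 + 188973)*(-50910 + j(K(5, 6))) = 8649 + (84944 + 188973)*(-50910 + (-4 - 2/3*(-16))) = 8649 + 273917*(-50910 + (-4 + 32/3)) = 8649 + 273917*(-50910 + 20/3) = 8649 + 273917*(-152710/3) = 8649 - 41829865070/3 = -41829839123/3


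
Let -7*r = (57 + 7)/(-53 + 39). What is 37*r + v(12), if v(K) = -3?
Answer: 1037/49 ≈ 21.163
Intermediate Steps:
r = 32/49 (r = -(57 + 7)/(7*(-53 + 39)) = -64/(7*(-14)) = -64*(-1)/(7*14) = -⅐*(-32/7) = 32/49 ≈ 0.65306)
37*r + v(12) = 37*(32/49) - 3 = 1184/49 - 3 = 1037/49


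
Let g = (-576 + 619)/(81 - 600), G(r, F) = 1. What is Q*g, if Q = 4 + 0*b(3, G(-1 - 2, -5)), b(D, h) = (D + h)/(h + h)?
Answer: -172/519 ≈ -0.33141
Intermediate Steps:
b(D, h) = (D + h)/(2*h) (b(D, h) = (D + h)/((2*h)) = (D + h)*(1/(2*h)) = (D + h)/(2*h))
Q = 4 (Q = 4 + 0*((½)*(3 + 1)/1) = 4 + 0*((½)*1*4) = 4 + 0*2 = 4 + 0 = 4)
g = -43/519 (g = 43/(-519) = 43*(-1/519) = -43/519 ≈ -0.082852)
Q*g = 4*(-43/519) = -172/519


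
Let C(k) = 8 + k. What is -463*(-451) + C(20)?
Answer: 208841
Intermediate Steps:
-463*(-451) + C(20) = -463*(-451) + (8 + 20) = 208813 + 28 = 208841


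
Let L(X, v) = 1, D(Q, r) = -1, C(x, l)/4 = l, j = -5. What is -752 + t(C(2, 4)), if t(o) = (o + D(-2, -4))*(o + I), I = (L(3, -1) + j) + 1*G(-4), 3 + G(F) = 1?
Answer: -602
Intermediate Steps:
C(x, l) = 4*l
G(F) = -2 (G(F) = -3 + 1 = -2)
I = -6 (I = (1 - 5) + 1*(-2) = -4 - 2 = -6)
t(o) = (-1 + o)*(-6 + o) (t(o) = (o - 1)*(o - 6) = (-1 + o)*(-6 + o))
-752 + t(C(2, 4)) = -752 + (6 + (4*4)² - 28*4) = -752 + (6 + 16² - 7*16) = -752 + (6 + 256 - 112) = -752 + 150 = -602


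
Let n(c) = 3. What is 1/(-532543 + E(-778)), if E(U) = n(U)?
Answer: -1/532540 ≈ -1.8778e-6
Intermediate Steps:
E(U) = 3
1/(-532543 + E(-778)) = 1/(-532543 + 3) = 1/(-532540) = -1/532540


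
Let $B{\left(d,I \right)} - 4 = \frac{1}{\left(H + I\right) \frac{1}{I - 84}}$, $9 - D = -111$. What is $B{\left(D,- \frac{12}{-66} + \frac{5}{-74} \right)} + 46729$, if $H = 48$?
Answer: $\frac{610076554}{13055} \approx 46731.0$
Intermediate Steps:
$D = 120$ ($D = 9 - -111 = 9 + 111 = 120$)
$B{\left(d,I \right)} = 4 + \frac{-84 + I}{48 + I}$ ($B{\left(d,I \right)} = 4 + \frac{1}{\left(48 + I\right) \frac{1}{I - 84}} = 4 + \frac{1}{\left(48 + I\right) \frac{1}{-84 + I}} = 4 + \frac{1}{\frac{1}{-84 + I} \left(48 + I\right)} = 4 + \frac{-84 + I}{48 + I}$)
$B{\left(D,- \frac{12}{-66} + \frac{5}{-74} \right)} + 46729 = \frac{108 + 5 \left(- \frac{12}{-66} + \frac{5}{-74}\right)}{48 + \left(- \frac{12}{-66} + \frac{5}{-74}\right)} + 46729 = \frac{108 + 5 \left(\left(-12\right) \left(- \frac{1}{66}\right) + 5 \left(- \frac{1}{74}\right)\right)}{48 + \left(\left(-12\right) \left(- \frac{1}{66}\right) + 5 \left(- \frac{1}{74}\right)\right)} + 46729 = \frac{108 + 5 \left(\frac{2}{11} - \frac{5}{74}\right)}{48 + \left(\frac{2}{11} - \frac{5}{74}\right)} + 46729 = \frac{108 + 5 \cdot \frac{93}{814}}{48 + \frac{93}{814}} + 46729 = \frac{108 + \frac{465}{814}}{\frac{39165}{814}} + 46729 = \frac{814}{39165} \cdot \frac{88377}{814} + 46729 = \frac{29459}{13055} + 46729 = \frac{610076554}{13055}$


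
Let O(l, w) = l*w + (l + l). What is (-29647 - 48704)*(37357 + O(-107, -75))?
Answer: -3538957968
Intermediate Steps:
O(l, w) = 2*l + l*w (O(l, w) = l*w + 2*l = 2*l + l*w)
(-29647 - 48704)*(37357 + O(-107, -75)) = (-29647 - 48704)*(37357 - 107*(2 - 75)) = -78351*(37357 - 107*(-73)) = -78351*(37357 + 7811) = -78351*45168 = -3538957968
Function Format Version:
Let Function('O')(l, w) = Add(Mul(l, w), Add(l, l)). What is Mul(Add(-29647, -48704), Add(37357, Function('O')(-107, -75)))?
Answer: -3538957968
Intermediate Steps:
Function('O')(l, w) = Add(Mul(2, l), Mul(l, w)) (Function('O')(l, w) = Add(Mul(l, w), Mul(2, l)) = Add(Mul(2, l), Mul(l, w)))
Mul(Add(-29647, -48704), Add(37357, Function('O')(-107, -75))) = Mul(Add(-29647, -48704), Add(37357, Mul(-107, Add(2, -75)))) = Mul(-78351, Add(37357, Mul(-107, -73))) = Mul(-78351, Add(37357, 7811)) = Mul(-78351, 45168) = -3538957968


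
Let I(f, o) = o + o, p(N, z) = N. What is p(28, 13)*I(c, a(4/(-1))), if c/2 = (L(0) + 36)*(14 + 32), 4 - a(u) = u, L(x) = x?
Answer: 448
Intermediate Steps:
a(u) = 4 - u
c = 3312 (c = 2*((0 + 36)*(14 + 32)) = 2*(36*46) = 2*1656 = 3312)
I(f, o) = 2*o
p(28, 13)*I(c, a(4/(-1))) = 28*(2*(4 - 4/(-1))) = 28*(2*(4 - 4*(-1))) = 28*(2*(4 - 1*(-4))) = 28*(2*(4 + 4)) = 28*(2*8) = 28*16 = 448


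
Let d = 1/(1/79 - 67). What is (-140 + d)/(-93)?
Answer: 740959/492156 ≈ 1.5055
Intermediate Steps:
d = -79/5292 (d = 1/(1/79 - 67) = 1/(-5292/79) = -79/5292 ≈ -0.014928)
(-140 + d)/(-93) = (-140 - 79/5292)/(-93) = -740959/5292*(-1/93) = 740959/492156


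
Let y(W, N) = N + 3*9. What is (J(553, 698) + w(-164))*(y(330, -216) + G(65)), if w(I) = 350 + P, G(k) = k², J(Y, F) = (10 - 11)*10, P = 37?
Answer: 1521572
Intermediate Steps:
y(W, N) = 27 + N (y(W, N) = N + 27 = 27 + N)
J(Y, F) = -10 (J(Y, F) = -1*10 = -10)
w(I) = 387 (w(I) = 350 + 37 = 387)
(J(553, 698) + w(-164))*(y(330, -216) + G(65)) = (-10 + 387)*((27 - 216) + 65²) = 377*(-189 + 4225) = 377*4036 = 1521572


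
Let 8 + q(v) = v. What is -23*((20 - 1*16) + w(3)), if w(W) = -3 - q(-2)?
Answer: -253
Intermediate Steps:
q(v) = -8 + v
w(W) = 7 (w(W) = -3 - (-8 - 2) = -3 - 1*(-10) = -3 + 10 = 7)
-23*((20 - 1*16) + w(3)) = -23*((20 - 1*16) + 7) = -23*((20 - 16) + 7) = -23*(4 + 7) = -23*11 = -253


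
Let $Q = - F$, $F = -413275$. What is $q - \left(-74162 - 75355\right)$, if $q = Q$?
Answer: $562792$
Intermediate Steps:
$Q = 413275$ ($Q = \left(-1\right) \left(-413275\right) = 413275$)
$q = 413275$
$q - \left(-74162 - 75355\right) = 413275 - \left(-74162 - 75355\right) = 413275 - -149517 = 413275 + 149517 = 562792$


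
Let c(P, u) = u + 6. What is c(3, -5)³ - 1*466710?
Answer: -466709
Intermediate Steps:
c(P, u) = 6 + u
c(3, -5)³ - 1*466710 = (6 - 5)³ - 1*466710 = 1³ - 466710 = 1 - 466710 = -466709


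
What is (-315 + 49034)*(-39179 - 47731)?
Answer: -4234168290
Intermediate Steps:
(-315 + 49034)*(-39179 - 47731) = 48719*(-86910) = -4234168290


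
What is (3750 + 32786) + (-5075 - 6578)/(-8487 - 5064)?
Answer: 495110989/13551 ≈ 36537.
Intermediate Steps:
(3750 + 32786) + (-5075 - 6578)/(-8487 - 5064) = 36536 - 11653/(-13551) = 36536 - 11653*(-1/13551) = 36536 + 11653/13551 = 495110989/13551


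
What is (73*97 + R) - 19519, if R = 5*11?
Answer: -12383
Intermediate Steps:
R = 55
(73*97 + R) - 19519 = (73*97 + 55) - 19519 = (7081 + 55) - 19519 = 7136 - 19519 = -12383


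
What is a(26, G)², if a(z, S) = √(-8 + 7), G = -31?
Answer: -1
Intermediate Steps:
a(z, S) = I (a(z, S) = √(-1) = I)
a(26, G)² = I² = -1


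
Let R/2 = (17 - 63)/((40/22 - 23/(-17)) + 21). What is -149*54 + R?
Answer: -9096281/1130 ≈ -8049.8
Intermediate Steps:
R = -4301/1130 (R = 2*((17 - 63)/((40/22 - 23/(-17)) + 21)) = 2*(-46/((40*(1/22) - 23*(-1/17)) + 21)) = 2*(-46/((20/11 + 23/17) + 21)) = 2*(-46/(593/187 + 21)) = 2*(-46/4520/187) = 2*(-46*187/4520) = 2*(-4301/2260) = -4301/1130 ≈ -3.8062)
-149*54 + R = -149*54 - 4301/1130 = -8046 - 4301/1130 = -9096281/1130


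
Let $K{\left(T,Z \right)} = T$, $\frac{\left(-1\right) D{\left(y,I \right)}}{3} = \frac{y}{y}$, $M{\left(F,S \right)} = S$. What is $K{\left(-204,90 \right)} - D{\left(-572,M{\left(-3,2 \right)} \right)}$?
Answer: $-201$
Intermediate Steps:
$D{\left(y,I \right)} = -3$ ($D{\left(y,I \right)} = - 3 \frac{y}{y} = \left(-3\right) 1 = -3$)
$K{\left(-204,90 \right)} - D{\left(-572,M{\left(-3,2 \right)} \right)} = -204 - -3 = -204 + 3 = -201$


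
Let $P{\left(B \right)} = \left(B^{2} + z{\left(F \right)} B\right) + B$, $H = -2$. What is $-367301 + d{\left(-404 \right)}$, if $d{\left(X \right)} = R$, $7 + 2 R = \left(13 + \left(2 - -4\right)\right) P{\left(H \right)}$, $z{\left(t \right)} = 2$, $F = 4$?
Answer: $- \frac{734647}{2} \approx -3.6732 \cdot 10^{5}$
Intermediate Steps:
$P{\left(B \right)} = B^{2} + 3 B$ ($P{\left(B \right)} = \left(B^{2} + 2 B\right) + B = B^{2} + 3 B$)
$R = - \frac{45}{2}$ ($R = - \frac{7}{2} + \frac{\left(13 + \left(2 - -4\right)\right) \left(- 2 \left(3 - 2\right)\right)}{2} = - \frac{7}{2} + \frac{\left(13 + \left(2 + 4\right)\right) \left(\left(-2\right) 1\right)}{2} = - \frac{7}{2} + \frac{\left(13 + 6\right) \left(-2\right)}{2} = - \frac{7}{2} + \frac{19 \left(-2\right)}{2} = - \frac{7}{2} + \frac{1}{2} \left(-38\right) = - \frac{7}{2} - 19 = - \frac{45}{2} \approx -22.5$)
$d{\left(X \right)} = - \frac{45}{2}$
$-367301 + d{\left(-404 \right)} = -367301 - \frac{45}{2} = - \frac{734647}{2}$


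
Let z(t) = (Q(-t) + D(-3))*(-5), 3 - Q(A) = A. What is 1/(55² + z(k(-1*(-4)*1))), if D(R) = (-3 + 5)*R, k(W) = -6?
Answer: 1/3070 ≈ 0.00032573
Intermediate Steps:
Q(A) = 3 - A
D(R) = 2*R
z(t) = 15 - 5*t (z(t) = ((3 - (-1)*t) + 2*(-3))*(-5) = ((3 + t) - 6)*(-5) = (-3 + t)*(-5) = 15 - 5*t)
1/(55² + z(k(-1*(-4)*1))) = 1/(55² + (15 - 5*(-6))) = 1/(3025 + (15 + 30)) = 1/(3025 + 45) = 1/3070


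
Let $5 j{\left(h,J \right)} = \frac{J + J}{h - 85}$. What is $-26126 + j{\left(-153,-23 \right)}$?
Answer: $- \frac{15544947}{595} \approx -26126.0$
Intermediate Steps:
$j{\left(h,J \right)} = \frac{2 J}{5 \left(-85 + h\right)}$ ($j{\left(h,J \right)} = \frac{\left(J + J\right) \frac{1}{h - 85}}{5} = \frac{2 J \frac{1}{-85 + h}}{5} = \frac{2 J}{5 \left(-85 + h\right)}$)
$-26126 + j{\left(-153,-23 \right)} = -26126 + \frac{2}{5} \left(-23\right) \frac{1}{-85 - 153} = -26126 + \frac{2}{5} \left(-23\right) \frac{1}{-238} = -26126 + \frac{2}{5} \left(-23\right) \left(- \frac{1}{238}\right) = -26126 + \frac{23}{595} = - \frac{15544947}{595}$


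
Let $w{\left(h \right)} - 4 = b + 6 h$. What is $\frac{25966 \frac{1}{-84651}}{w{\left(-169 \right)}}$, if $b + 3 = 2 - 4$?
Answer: $\frac{25966}{85920765} \approx 0.00030221$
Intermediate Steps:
$b = -5$ ($b = -3 + \left(2 - 4\right) = -3 - 2 = -5$)
$w{\left(h \right)} = -1 + 6 h$ ($w{\left(h \right)} = 4 + \left(-5 + 6 h\right) = -1 + 6 h$)
$\frac{25966 \frac{1}{-84651}}{w{\left(-169 \right)}} = \frac{25966 \frac{1}{-84651}}{-1 + 6 \left(-169\right)} = \frac{25966 \left(- \frac{1}{84651}\right)}{-1 - 1014} = - \frac{25966}{84651 \left(-1015\right)} = \left(- \frac{25966}{84651}\right) \left(- \frac{1}{1015}\right) = \frac{25966}{85920765}$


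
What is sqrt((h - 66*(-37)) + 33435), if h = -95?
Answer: sqrt(35782) ≈ 189.16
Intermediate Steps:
sqrt((h - 66*(-37)) + 33435) = sqrt((-95 - 66*(-37)) + 33435) = sqrt((-95 + 2442) + 33435) = sqrt(2347 + 33435) = sqrt(35782)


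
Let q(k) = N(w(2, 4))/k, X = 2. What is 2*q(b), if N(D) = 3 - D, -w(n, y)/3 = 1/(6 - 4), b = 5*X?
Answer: 9/10 ≈ 0.90000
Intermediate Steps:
b = 10 (b = 5*2 = 10)
w(n, y) = -3/2 (w(n, y) = -3/(6 - 4) = -3/2)
q(k) = 9/(2*k) (q(k) = (3 - 1*(-3/2))/k = (3 + 3/2)/k = 9/(2*k))
2*q(b) = 2*((9/2)/10) = 2*((9/2)*(1/10)) = 2*(9/20) = 9/10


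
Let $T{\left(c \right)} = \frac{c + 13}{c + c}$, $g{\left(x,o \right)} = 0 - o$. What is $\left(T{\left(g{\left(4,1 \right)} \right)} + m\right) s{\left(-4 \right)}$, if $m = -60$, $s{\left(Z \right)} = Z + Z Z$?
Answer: $-792$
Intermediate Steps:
$g{\left(x,o \right)} = - o$
$T{\left(c \right)} = \frac{13 + c}{2 c}$
$s{\left(Z \right)} = Z + Z^{2}$
$\left(T{\left(g{\left(4,1 \right)} \right)} + m\right) s{\left(-4 \right)} = \left(\frac{13 - 1}{2 \left(\left(-1\right) 1\right)} - 60\right) \left(- 4 \left(1 - 4\right)\right) = \left(\frac{13 - 1}{2 \left(-1\right)} - 60\right) \left(\left(-4\right) \left(-3\right)\right) = \left(\frac{1}{2} \left(-1\right) 12 - 60\right) 12 = \left(-6 - 60\right) 12 = \left(-66\right) 12 = -792$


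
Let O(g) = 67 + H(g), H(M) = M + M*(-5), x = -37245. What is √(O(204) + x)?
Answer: 11*I*√314 ≈ 194.92*I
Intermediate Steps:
H(M) = -4*M (H(M) = M - 5*M = -4*M)
O(g) = 67 - 4*g
√(O(204) + x) = √((67 - 4*204) - 37245) = √((67 - 816) - 37245) = √(-749 - 37245) = √(-37994) = 11*I*√314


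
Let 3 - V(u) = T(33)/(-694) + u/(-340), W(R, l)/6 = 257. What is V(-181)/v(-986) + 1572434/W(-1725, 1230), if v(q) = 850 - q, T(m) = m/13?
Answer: 737982680604083/723698286480 ≈ 1019.7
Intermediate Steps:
W(R, l) = 1542 (W(R, l) = 6*257 = 1542)
T(m) = m/13
V(u) = 27099/9022 + u/340 (V(u) = 3 - (((1/13)*33)/(-694) + u/(-340)) = 3 - ((33/13)*(-1/694) + u*(-1/340)) = 3 - (-33/9022 - u/340) = 3 + (33/9022 + u/340) = 27099/9022 + u/340)
V(-181)/v(-986) + 1572434/W(-1725, 1230) = (27099/9022 + (1/340)*(-181))/(850 - 1*(-986)) + 1572434/1542 = (27099/9022 - 181/340)/(850 + 986) + 1572434*(1/1542) = (3790339/1533740)/1836 + 786217/771 = (3790339/1533740)*(1/1836) + 786217/771 = 3790339/2815946640 + 786217/771 = 737982680604083/723698286480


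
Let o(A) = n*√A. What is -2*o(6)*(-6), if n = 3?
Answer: 36*√6 ≈ 88.182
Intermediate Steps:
o(A) = 3*√A
-2*o(6)*(-6) = -6*√6*(-6) = 36*√6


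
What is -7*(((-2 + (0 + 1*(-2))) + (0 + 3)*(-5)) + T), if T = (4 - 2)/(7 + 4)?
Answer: 1449/11 ≈ 131.73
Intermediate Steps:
T = 2/11 ≈ 0.18182
-7*(((-2 + (0 + 1*(-2))) + (0 + 3)*(-5)) + T) = -7*(((-2 + (0 + 1*(-2))) + (0 + 3)*(-5)) + 2/11) = -7*(((-2 + (0 - 2)) + 3*(-5)) + 2/11) = -7*(((-2 - 2) - 15) + 2/11) = -7*((-4 - 15) + 2/11) = -7*(-19 + 2/11) = -7*(-207/11) = 1449/11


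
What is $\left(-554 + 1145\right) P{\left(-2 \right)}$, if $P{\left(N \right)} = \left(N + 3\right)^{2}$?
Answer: $591$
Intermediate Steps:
$P{\left(N \right)} = \left(3 + N\right)^{2}$
$\left(-554 + 1145\right) P{\left(-2 \right)} = \left(-554 + 1145\right) \left(3 - 2\right)^{2} = 591 \cdot 1^{2} = 591 \cdot 1 = 591$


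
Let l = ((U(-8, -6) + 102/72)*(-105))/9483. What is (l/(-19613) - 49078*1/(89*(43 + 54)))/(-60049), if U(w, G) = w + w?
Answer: 36512137265773/385671272342673372 ≈ 9.4672e-5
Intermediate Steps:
U(w, G) = 2*w
l = 6125/37932 (l = ((2*(-8) + 102/72)*(-105))/9483 = ((-16 + 102*(1/72))*(-105))*(1/9483) = ((-16 + 17/12)*(-105))*(1/9483) = -175/12*(-105)*(1/9483) = (6125/4)*(1/9483) = 6125/37932 ≈ 0.16147)
(l/(-19613) - 49078*1/(89*(43 + 54)))/(-60049) = ((6125/37932)/(-19613) - 49078*1/(89*(43 + 54)))/(-60049) = ((6125/37932)*(-1/19613) - 49078/(89*97))*(-1/60049) = (-6125/743960316 - 49078/8633)*(-1/60049) = -36512137265773/6422609408028*(-1/60049) = 36512137265773/385671272342673372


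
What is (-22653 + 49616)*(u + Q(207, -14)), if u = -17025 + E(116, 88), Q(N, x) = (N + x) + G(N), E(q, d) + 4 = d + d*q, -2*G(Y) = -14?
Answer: -176149279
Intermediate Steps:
G(Y) = 7 (G(Y) = -1/2*(-14) = 7)
E(q, d) = -4 + d + d*q (E(q, d) = -4 + (d + d*q) = -4 + d + d*q)
Q(N, x) = 7 + N + x (Q(N, x) = (N + x) + 7 = 7 + N + x)
u = -6733 (u = -17025 + (-4 + 88 + 88*116) = -17025 + (-4 + 88 + 10208) = -17025 + 10292 = -6733)
(-22653 + 49616)*(u + Q(207, -14)) = (-22653 + 49616)*(-6733 + (7 + 207 - 14)) = 26963*(-6733 + 200) = 26963*(-6533) = -176149279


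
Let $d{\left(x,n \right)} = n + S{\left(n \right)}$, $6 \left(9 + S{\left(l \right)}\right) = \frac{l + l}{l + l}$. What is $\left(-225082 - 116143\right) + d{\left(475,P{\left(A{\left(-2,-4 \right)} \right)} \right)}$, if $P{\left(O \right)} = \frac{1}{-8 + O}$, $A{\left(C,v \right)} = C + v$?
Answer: $- \frac{7165912}{21} \approx -3.4123 \cdot 10^{5}$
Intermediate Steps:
$S{\left(l \right)} = - \frac{53}{6}$ ($S{\left(l \right)} = -9 + \frac{\left(l + l\right) \frac{1}{l + l}}{6} = -9 + \frac{2 l \frac{1}{2 l}}{6} = -9 + \frac{1}{6} \cdot 1 = -9 + \frac{1}{6} = - \frac{53}{6}$)
$d{\left(x,n \right)} = - \frac{53}{6} + n$ ($d{\left(x,n \right)} = n - \frac{53}{6} = - \frac{53}{6} + n$)
$\left(-225082 - 116143\right) + d{\left(475,P{\left(A{\left(-2,-4 \right)} \right)} \right)} = \left(-225082 - 116143\right) - \left(\frac{53}{6} - \frac{1}{-8 - 6}\right) = -341225 - \left(\frac{53}{6} - \frac{1}{-8 - 6}\right) = -341225 - \left(\frac{53}{6} - \frac{1}{-14}\right) = -341225 - \frac{187}{21} = - \frac{7165912}{21}$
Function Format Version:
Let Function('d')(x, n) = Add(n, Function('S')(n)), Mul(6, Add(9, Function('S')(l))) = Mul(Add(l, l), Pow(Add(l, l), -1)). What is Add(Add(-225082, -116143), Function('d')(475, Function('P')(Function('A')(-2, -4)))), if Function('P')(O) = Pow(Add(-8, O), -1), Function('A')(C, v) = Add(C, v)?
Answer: Rational(-7165912, 21) ≈ -3.4123e+5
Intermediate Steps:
Function('S')(l) = Rational(-53, 6) (Function('S')(l) = Add(-9, Mul(Rational(1, 6), Mul(Add(l, l), Pow(Add(l, l), -1)))) = Add(-9, Mul(Rational(1, 6), Mul(Mul(2, l), Pow(Mul(2, l), -1)))) = Add(-9, Mul(Rational(1, 6), Mul(Mul(2, l), Mul(Rational(1, 2), Pow(l, -1))))) = Add(-9, Mul(Rational(1, 6), 1)) = Add(-9, Rational(1, 6)) = Rational(-53, 6))
Function('d')(x, n) = Add(Rational(-53, 6), n) (Function('d')(x, n) = Add(n, Rational(-53, 6)) = Add(Rational(-53, 6), n))
Add(Add(-225082, -116143), Function('d')(475, Function('P')(Function('A')(-2, -4)))) = Add(Add(-225082, -116143), Add(Rational(-53, 6), Pow(Add(-8, Add(-2, -4)), -1))) = Add(-341225, Add(Rational(-53, 6), Pow(Add(-8, -6), -1))) = Add(-341225, Add(Rational(-53, 6), Pow(-14, -1))) = Add(-341225, Add(Rational(-53, 6), Rational(-1, 14))) = Add(-341225, Rational(-187, 21)) = Rational(-7165912, 21)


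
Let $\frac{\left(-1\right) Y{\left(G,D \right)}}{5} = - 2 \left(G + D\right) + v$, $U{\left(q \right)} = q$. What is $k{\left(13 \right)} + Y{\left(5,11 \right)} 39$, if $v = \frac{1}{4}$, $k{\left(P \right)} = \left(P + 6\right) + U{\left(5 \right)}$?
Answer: $\frac{24861}{4} \approx 6215.3$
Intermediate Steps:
$k{\left(P \right)} = 11 + P$ ($k{\left(P \right)} = \left(P + 6\right) + 5 = \left(6 + P\right) + 5 = 11 + P$)
$v = \frac{1}{4} \approx 0.25$
$Y{\left(G,D \right)} = - \frac{5}{4} + 10 D + 10 G$ ($Y{\left(G,D \right)} = - 5 \left(- 2 \left(G + D\right) + \frac{1}{4}\right) = - 5 \left(- 2 \left(D + G\right) + \frac{1}{4}\right) = - 5 \left(\left(- 2 D - 2 G\right) + \frac{1}{4}\right) = - 5 \left(\frac{1}{4} - 2 D - 2 G\right) = - \frac{5}{4} + 10 D + 10 G$)
$k{\left(13 \right)} + Y{\left(5,11 \right)} 39 = \left(11 + 13\right) + \left(- \frac{5}{4} + 10 \cdot 11 + 10 \cdot 5\right) 39 = 24 + \left(- \frac{5}{4} + 110 + 50\right) 39 = 24 + \frac{635}{4} \cdot 39 = 24 + \frac{24765}{4} = \frac{24861}{4}$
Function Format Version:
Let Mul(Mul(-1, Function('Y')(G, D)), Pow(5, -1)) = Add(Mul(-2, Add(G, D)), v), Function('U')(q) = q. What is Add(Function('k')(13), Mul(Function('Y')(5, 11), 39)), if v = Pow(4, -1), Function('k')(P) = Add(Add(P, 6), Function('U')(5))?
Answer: Rational(24861, 4) ≈ 6215.3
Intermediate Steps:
Function('k')(P) = Add(11, P) (Function('k')(P) = Add(Add(P, 6), 5) = Add(Add(6, P), 5) = Add(11, P))
v = Rational(1, 4) ≈ 0.25000
Function('Y')(G, D) = Add(Rational(-5, 4), Mul(10, D), Mul(10, G)) (Function('Y')(G, D) = Mul(-5, Add(Mul(-2, Add(G, D)), Rational(1, 4))) = Mul(-5, Add(Mul(-2, Add(D, G)), Rational(1, 4))) = Mul(-5, Add(Add(Mul(-2, D), Mul(-2, G)), Rational(1, 4))) = Mul(-5, Add(Rational(1, 4), Mul(-2, D), Mul(-2, G))) = Add(Rational(-5, 4), Mul(10, D), Mul(10, G)))
Add(Function('k')(13), Mul(Function('Y')(5, 11), 39)) = Add(Add(11, 13), Mul(Add(Rational(-5, 4), Mul(10, 11), Mul(10, 5)), 39)) = Add(24, Mul(Add(Rational(-5, 4), 110, 50), 39)) = Add(24, Mul(Rational(635, 4), 39)) = Add(24, Rational(24765, 4)) = Rational(24861, 4)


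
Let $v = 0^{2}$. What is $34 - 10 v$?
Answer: $34$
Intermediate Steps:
$v = 0$
$34 - 10 v = 34 - 0 = 34 + 0 = 34$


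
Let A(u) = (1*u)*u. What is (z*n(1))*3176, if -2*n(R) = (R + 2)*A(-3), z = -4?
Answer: 171504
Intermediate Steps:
A(u) = u² (A(u) = u*u = u²)
n(R) = -9 - 9*R/2 (n(R) = -(R + 2)*(-3)²/2 = -(2 + R)*9/2 = -(18 + 9*R)/2 = -9 - 9*R/2)
(z*n(1))*3176 = -4*(-9 - 9/2*1)*3176 = -4*(-9 - 9/2)*3176 = -4*(-27/2)*3176 = 54*3176 = 171504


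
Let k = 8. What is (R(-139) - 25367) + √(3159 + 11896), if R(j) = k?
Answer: -25359 + √15055 ≈ -25236.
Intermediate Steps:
R(j) = 8
(R(-139) - 25367) + √(3159 + 11896) = (8 - 25367) + √(3159 + 11896) = -25359 + √15055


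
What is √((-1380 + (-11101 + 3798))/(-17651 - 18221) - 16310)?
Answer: I*√3633553114/472 ≈ 127.71*I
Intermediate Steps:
√((-1380 + (-11101 + 3798))/(-17651 - 18221) - 16310) = √((-1380 - 7303)/(-35872) - 16310) = √(-8683*(-1/35872) - 16310) = √(457/1888 - 16310) = √(-30792823/1888) = I*√3633553114/472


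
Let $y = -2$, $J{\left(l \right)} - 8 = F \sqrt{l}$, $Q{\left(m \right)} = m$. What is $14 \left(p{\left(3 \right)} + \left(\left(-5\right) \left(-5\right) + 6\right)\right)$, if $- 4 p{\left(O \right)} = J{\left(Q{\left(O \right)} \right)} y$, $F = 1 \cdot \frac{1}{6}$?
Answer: $490 + \frac{7 \sqrt{3}}{6} \approx 492.02$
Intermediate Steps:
$F = \frac{1}{6}$ ($F = 1 \cdot \frac{1}{6} = \frac{1}{6} \approx 0.16667$)
$J{\left(l \right)} = 8 + \frac{\sqrt{l}}{6}$
$p{\left(O \right)} = 4 + \frac{\sqrt{O}}{12}$ ($p{\left(O \right)} = - \frac{\left(8 + \frac{\sqrt{O}}{6}\right) \left(-2\right)}{4} = - \frac{-16 - \frac{\sqrt{O}}{3}}{4} = 4 + \frac{\sqrt{O}}{12}$)
$14 \left(p{\left(3 \right)} + \left(\left(-5\right) \left(-5\right) + 6\right)\right) = 14 \left(\left(4 + \frac{\sqrt{3}}{12}\right) + \left(\left(-5\right) \left(-5\right) + 6\right)\right) = 14 \left(\left(4 + \frac{\sqrt{3}}{12}\right) + \left(25 + 6\right)\right) = 14 \left(\left(4 + \frac{\sqrt{3}}{12}\right) + 31\right) = 14 \left(35 + \frac{\sqrt{3}}{12}\right) = 490 + \frac{7 \sqrt{3}}{6}$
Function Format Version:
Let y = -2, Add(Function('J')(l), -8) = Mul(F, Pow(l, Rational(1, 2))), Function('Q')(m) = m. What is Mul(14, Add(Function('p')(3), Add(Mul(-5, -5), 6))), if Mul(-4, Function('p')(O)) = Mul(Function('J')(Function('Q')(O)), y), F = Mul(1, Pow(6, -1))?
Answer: Add(490, Mul(Rational(7, 6), Pow(3, Rational(1, 2)))) ≈ 492.02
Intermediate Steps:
F = Rational(1, 6) (F = Mul(1, Rational(1, 6)) = Rational(1, 6) ≈ 0.16667)
Function('J')(l) = Add(8, Mul(Rational(1, 6), Pow(l, Rational(1, 2))))
Function('p')(O) = Add(4, Mul(Rational(1, 12), Pow(O, Rational(1, 2)))) (Function('p')(O) = Mul(Rational(-1, 4), Mul(Add(8, Mul(Rational(1, 6), Pow(O, Rational(1, 2)))), -2)) = Mul(Rational(-1, 4), Add(-16, Mul(Rational(-1, 3), Pow(O, Rational(1, 2))))) = Add(4, Mul(Rational(1, 12), Pow(O, Rational(1, 2)))))
Mul(14, Add(Function('p')(3), Add(Mul(-5, -5), 6))) = Mul(14, Add(Add(4, Mul(Rational(1, 12), Pow(3, Rational(1, 2)))), Add(Mul(-5, -5), 6))) = Mul(14, Add(Add(4, Mul(Rational(1, 12), Pow(3, Rational(1, 2)))), Add(25, 6))) = Mul(14, Add(Add(4, Mul(Rational(1, 12), Pow(3, Rational(1, 2)))), 31)) = Mul(14, Add(35, Mul(Rational(1, 12), Pow(3, Rational(1, 2))))) = Add(490, Mul(Rational(7, 6), Pow(3, Rational(1, 2))))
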